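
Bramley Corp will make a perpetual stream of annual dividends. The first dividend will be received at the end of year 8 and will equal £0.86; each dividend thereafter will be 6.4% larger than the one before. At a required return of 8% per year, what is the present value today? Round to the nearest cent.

£31.36

Value at end of year 7: C₁ / (r − g) = £0.86 / (0.08 − 0.064) = £53.7500
Discount to today: PV = £53.7500 / (1 + 0.08)^7 = £53.7500 / 1.713824 = £31.36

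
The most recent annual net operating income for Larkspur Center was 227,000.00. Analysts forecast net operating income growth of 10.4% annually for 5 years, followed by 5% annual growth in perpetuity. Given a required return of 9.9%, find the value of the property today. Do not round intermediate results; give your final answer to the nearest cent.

D_1 = 250608.00000
D_2 = 276671.23200
D_3 = 305445.04013
D_4 = 337211.32430
D_5 = 372281.30203
Terminal value at year 5: TV = D_5×(1+g_2)/(r−g_2) = 390895.36713/0.049 = 7977456.47204
P_0 = D_1/(1+r)^1 + D_2/(1+r)^2 + D_3/(1+r)^3 + D_4/(1+r)^4 + D_5/(1+r)^5 + TV/(1+r)^5
    = 228032.75705 + 229070.21273 + 230112.38840 + 231159.30554 + 232210.98573 + 4975949.69424 = 6126535.34369

6126535.34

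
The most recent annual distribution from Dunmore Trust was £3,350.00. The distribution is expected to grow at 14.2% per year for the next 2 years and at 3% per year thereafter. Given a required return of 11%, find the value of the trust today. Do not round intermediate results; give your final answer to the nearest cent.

D_1 = 3825.70000
D_2 = 4368.94940
Terminal value at year 2: TV = D_2×(1+g_2)/(r−g_2) = 4500.01788/0.08 = 56250.22353
P_0 = D_1/(1+r)^1 + D_2/(1+r)^2 + TV/(1+r)^2
    = 3446.57658 + 3545.93734 + 45653.94329 = 52646.45721

£52646.46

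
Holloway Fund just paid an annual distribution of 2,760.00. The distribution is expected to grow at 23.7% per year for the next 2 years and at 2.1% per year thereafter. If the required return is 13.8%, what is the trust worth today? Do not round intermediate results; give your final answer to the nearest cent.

34719.17

D_1 = 3414.12000
D_2 = 4223.26644
Terminal value at year 2: TV = D_2×(1+g_2)/(r−g_2) = 4311.95504/0.117 = 36854.31654
P_0 = D_1/(1+r)^1 + D_2/(1+r)^2 + TV/(1+r)^2
    = 3000.10545 + 3261.09880 + 28457.96478 = 34719.16903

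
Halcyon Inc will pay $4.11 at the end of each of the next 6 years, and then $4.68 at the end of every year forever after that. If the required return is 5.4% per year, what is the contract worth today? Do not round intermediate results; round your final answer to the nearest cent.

PV of 6-year annuity: $4.11 × [1 − (1+0.054)^−6] / 0.054 = 20.59687
Perpetuity value at year 6: $4.68 / 0.054 = 86.66667
PV of perpetuity: 86.66667 / (1+0.054)^6 = 63.21329
Total PV = 20.59687 + 63.21329 = 83.81017

$83.81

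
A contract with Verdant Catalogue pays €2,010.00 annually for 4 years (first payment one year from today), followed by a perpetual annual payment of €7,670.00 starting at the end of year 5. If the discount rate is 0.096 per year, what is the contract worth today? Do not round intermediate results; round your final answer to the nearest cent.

PV of 4-year annuity: €2,010.00 × [1 − (1+0.096)^−4] / 0.096 = 6426.99231
Perpetuity value at year 4: €7,670.00 / 0.096 = 79895.83333
PV of perpetuity: 79895.83333 / (1+0.096)^4 = 55370.94229
Total PV = 6426.99231 + 55370.94229 = 61797.93460

€61797.93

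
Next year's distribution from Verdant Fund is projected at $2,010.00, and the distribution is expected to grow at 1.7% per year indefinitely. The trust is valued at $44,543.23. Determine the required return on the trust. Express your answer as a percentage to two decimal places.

P = D₁/(r − g) ⇒ r = D₁/P + g = $2,010.0000/$44,543.23 + 0.017 = 0.045125 + 0.017 = 0.062125

6.21%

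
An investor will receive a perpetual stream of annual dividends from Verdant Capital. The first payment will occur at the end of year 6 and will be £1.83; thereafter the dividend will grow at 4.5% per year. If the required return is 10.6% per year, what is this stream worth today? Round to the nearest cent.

£18.13

Value at end of year 5: C₁ / (r − g) = £1.83 / (0.106 − 0.045) = £30.0000
Discount to today: PV = £30.0000 / (1 + 0.106)^5 = £30.0000 / 1.654915 = £18.13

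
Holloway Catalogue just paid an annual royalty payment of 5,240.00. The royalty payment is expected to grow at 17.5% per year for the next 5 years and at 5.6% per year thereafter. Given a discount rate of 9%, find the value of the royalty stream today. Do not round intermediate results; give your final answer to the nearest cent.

269909.51

D_1 = 6157.00000
D_2 = 7234.47500
D_3 = 8500.50813
D_4 = 9988.09705
D_5 = 11736.01403
Terminal value at year 5: TV = D_5×(1+g_2)/(r−g_2) = 12393.23082/0.034 = 364506.78870
P_0 = D_1/(1+r)^1 + D_2/(1+r)^2 + D_3/(1+r)^3 + D_4/(1+r)^4 + D_5/(1+r)^5 + TV/(1+r)^5
    = 5648.62385 + 6089.11287 + 6563.95195 + 7075.81976 + 7627.60387 + 236904.40249 = 269909.51479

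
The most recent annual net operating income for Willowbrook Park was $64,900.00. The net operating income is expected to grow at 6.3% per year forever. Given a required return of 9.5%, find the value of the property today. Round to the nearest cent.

$2155896.88

D₁ = D₀ × (1 + g) = $64,900.00 × 1.063 = $68,988.7000
Growing perpetuity: P = D₁ / (r − g) = $68,988.7000 / (0.095 − 0.063) = $2,155,896.88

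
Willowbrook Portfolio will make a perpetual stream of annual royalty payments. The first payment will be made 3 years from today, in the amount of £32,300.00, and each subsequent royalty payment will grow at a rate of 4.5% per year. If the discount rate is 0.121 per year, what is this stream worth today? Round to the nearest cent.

Value at end of year 2: C₁ / (r − g) = £32,300.00 / (0.121 − 0.045) = £425,000.0000
Discount to today: PV = £425,000.0000 / (1 + 0.121)^2 = £425,000.0000 / 1.256641 = £338,203.19

£338203.19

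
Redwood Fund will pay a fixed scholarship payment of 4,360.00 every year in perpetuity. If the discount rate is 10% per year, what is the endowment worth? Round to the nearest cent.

43600.00

Level perpetuity: PV = C / r = 4,360.00 / 0.1 = 43,600.00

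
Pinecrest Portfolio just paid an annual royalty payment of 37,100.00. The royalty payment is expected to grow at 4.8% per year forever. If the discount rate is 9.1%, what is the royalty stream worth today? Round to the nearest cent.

D₁ = D₀ × (1 + g) = 37,100.00 × 1.048 = 38,880.8000
Growing perpetuity: P = D₁ / (r − g) = 38,880.8000 / (0.091 − 0.048) = 904,204.65

904204.65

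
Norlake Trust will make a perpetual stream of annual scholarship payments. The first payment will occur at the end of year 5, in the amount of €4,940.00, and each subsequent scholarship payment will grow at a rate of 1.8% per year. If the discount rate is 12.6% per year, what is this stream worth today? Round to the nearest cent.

€28454.41

Value at end of year 4: C₁ / (r − g) = €4,940.00 / (0.126 − 0.018) = €45,740.7407
Discount to today: PV = €45,740.7407 / (1 + 0.126)^4 = €45,740.7407 / 1.607510 = €28,454.41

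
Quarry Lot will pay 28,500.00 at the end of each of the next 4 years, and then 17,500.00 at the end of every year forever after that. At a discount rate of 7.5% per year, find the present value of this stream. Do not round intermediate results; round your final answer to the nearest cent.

PV of 4-year annuity: 28,500.00 × [1 − (1+0.075)^−4] / 0.075 = 95455.79868
Perpetuity value at year 4: 17,500.00 / 0.075 = 233333.33333
PV of perpetuity: 233333.33333 / (1+0.075)^4 = 174720.12361
Total PV = 95455.79868 + 174720.12361 = 270175.92230

270175.92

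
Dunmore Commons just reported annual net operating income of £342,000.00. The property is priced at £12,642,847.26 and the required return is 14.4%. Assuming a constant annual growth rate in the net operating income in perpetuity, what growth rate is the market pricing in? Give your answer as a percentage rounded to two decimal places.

11.39%

P = D₀(1+g)/(r−g) ⇒ P(r−g) = D₀(1+g) ⇒ g(P+D₀) = P·r − D₀
g = (P·r − D₀)/(P + D₀) = (£12,642,847.26×0.144 − £342,000.00) / (£12,642,847.26 + £342,000.00) = 0.113869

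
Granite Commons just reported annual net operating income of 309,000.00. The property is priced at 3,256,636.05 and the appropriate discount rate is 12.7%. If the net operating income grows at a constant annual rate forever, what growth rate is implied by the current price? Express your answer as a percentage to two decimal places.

2.93%

P = D₀(1+g)/(r−g) ⇒ P(r−g) = D₀(1+g) ⇒ g(P+D₀) = P·r − D₀
g = (P·r − D₀)/(P + D₀) = (3,256,636.05×0.127 − 309,000.00) / (3,256,636.05 + 309,000.00) = 0.029334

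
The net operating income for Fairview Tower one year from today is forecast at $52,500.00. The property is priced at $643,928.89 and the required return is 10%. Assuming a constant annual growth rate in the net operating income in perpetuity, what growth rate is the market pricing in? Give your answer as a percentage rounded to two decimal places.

P = D₁/(r−g) ⇒ g = r − D₁/P = 0.1 − $52,500.00/$643,928.89 = 0.018469

1.85%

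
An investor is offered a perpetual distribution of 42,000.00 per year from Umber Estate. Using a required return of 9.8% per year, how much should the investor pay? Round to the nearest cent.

Level perpetuity: PV = C / r = 42,000.00 / 0.098 = 428,571.43

428571.43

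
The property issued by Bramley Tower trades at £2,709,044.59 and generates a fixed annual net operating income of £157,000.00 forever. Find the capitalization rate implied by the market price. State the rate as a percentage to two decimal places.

P = C/r ⇒ r = C/P = £157,000.00/£2,709,044.59 = 0.057954

5.80%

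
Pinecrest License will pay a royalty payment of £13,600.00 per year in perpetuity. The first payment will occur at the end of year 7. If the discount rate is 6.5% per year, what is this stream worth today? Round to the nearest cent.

Value at end of year 6: C / r = £13,600.00 / 0.065 = £209,230.7692
Discount to today: PV = £209,230.7692 / (1 + 0.065)^6 = £209,230.7692 / 1.459142 = £143,392.98

£143392.98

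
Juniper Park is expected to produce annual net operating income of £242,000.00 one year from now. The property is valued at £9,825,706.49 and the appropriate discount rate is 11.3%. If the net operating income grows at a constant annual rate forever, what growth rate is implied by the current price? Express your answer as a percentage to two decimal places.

P = D₁/(r−g) ⇒ g = r − D₁/P = 0.113 − £242,000.00/£9,825,706.49 = 0.088371

8.84%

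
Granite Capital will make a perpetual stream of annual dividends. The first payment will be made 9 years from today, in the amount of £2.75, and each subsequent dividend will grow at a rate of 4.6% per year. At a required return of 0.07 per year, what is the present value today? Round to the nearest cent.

£66.69

Value at end of year 8: C₁ / (r − g) = £2.75 / (0.07 − 0.046) = £114.5833
Discount to today: PV = £114.5833 / (1 + 0.07)^8 = £114.5833 / 1.718186 = £66.69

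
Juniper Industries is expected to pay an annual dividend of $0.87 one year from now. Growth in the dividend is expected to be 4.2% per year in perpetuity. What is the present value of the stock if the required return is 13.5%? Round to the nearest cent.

Growing perpetuity: P = D₁ / (r − g) = $0.8700 / (0.135 − 0.042) = $9.35

$9.35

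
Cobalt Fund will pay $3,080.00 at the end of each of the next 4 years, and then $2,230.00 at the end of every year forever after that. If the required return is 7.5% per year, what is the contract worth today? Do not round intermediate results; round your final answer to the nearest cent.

PV of 4-year annuity: $3,080.00 × [1 − (1+0.075)^−4] / 0.075 = 10315.92491
Perpetuity value at year 4: $2,230.00 / 0.075 = 29733.33333
PV of perpetuity: 29733.33333 / (1+0.075)^4 = 22264.33575
Total PV = 10315.92491 + 22264.33575 = 32580.26066

$32580.26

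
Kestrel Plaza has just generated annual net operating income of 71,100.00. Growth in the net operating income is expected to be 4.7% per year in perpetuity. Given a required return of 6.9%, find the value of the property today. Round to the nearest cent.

D₁ = D₀ × (1 + g) = 71,100.00 × 1.047 = 74,441.7000
Growing perpetuity: P = D₁ / (r − g) = 74,441.7000 / (0.069 − 0.047) = 3,383,713.64

3383713.64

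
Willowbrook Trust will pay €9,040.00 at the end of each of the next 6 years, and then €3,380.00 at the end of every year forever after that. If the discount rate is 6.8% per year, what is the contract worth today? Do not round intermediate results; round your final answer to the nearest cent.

€76851.88

PV of 6-year annuity: €9,040.00 × [1 − (1+0.068)^−6] / 0.068 = 43356.85644
Perpetuity value at year 6: €3,380.00 / 0.068 = 49705.88235
PV of perpetuity: 49705.88235 / (1+0.068)^6 = 33495.02231
Total PV = 43356.85644 + 33495.02231 = 76851.87875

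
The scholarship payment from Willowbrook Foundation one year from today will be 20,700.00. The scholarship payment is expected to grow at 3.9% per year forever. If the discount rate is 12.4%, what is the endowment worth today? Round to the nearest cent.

243529.41

Growing perpetuity: P = D₁ / (r − g) = 20,700.0000 / (0.124 − 0.039) = 243,529.41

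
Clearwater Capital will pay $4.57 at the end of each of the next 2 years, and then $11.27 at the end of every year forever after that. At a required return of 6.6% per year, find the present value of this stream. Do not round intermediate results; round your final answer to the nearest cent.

$158.58

PV of 2-year annuity: $4.57 × [1 − (1+0.066)^−2] / 0.066 = 8.30868
Perpetuity value at year 2: $11.27 / 0.066 = 170.75758
PV of perpetuity: 170.75758 / (1+0.066)^2 = 150.26768
Total PV = 8.30868 + 150.26768 = 158.57636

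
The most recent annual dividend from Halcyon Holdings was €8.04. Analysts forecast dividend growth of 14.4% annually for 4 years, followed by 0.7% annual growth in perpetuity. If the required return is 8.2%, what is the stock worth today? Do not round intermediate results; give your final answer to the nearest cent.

D_1 = 9.19776
D_2 = 10.52224
D_3 = 12.03744
D_4 = 13.77083
Terminal value at year 4: TV = D_4×(1+g_2)/(r−g_2) = 13.86723/0.075 = 184.89636
P_0 = D_1/(1+r)^1 + D_2/(1+r)^2 + D_3/(1+r)^3 + D_4/(1+r)^4 + TV/(1+r)^4
    = 8.50070 + 8.98780 + 9.50282 + 10.04734 + 134.90229 = 171.94095

€171.94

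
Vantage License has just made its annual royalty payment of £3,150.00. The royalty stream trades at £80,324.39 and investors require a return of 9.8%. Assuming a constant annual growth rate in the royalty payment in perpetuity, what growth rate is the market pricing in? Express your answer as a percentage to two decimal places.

P = D₀(1+g)/(r−g) ⇒ P(r−g) = D₀(1+g) ⇒ g(P+D₀) = P·r − D₀
g = (P·r − D₀)/(P + D₀) = (£80,324.39×0.098 − £3,150.00) / (£80,324.39 + £3,150.00) = 0.056566

5.66%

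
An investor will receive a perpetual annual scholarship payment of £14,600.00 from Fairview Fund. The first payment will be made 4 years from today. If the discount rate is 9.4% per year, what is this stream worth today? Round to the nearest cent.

Value at end of year 3: C / r = £14,600.00 / 0.094 = £155,319.1489
Discount to today: PV = £155,319.1489 / (1 + 0.094)^3 = £155,319.1489 / 1.309339 = £118,624.13

£118624.13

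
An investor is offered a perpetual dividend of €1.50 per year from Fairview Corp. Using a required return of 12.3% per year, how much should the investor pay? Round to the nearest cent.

€12.20

Level perpetuity: PV = C / r = €1.50 / 0.123 = €12.20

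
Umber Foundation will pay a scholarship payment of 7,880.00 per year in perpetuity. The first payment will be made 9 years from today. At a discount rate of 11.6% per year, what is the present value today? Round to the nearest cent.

28232.85

Value at end of year 8: C / r = 7,880.00 / 0.116 = 67,931.0345
Discount to today: PV = 67,931.0345 / (1 + 0.116)^8 = 67,931.0345 / 2.406099 = 28,232.85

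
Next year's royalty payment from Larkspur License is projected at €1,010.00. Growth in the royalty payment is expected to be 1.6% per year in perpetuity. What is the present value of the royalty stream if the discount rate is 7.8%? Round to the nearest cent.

€16290.32

Growing perpetuity: P = D₁ / (r − g) = €1,010.0000 / (0.078 − 0.016) = €16,290.32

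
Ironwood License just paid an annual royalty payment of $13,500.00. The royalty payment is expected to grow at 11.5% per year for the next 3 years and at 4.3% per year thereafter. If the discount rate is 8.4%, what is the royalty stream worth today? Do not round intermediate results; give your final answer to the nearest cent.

D_1 = 15052.50000
D_2 = 16783.53750
D_3 = 18713.64431
Terminal value at year 3: TV = D_3×(1+g_2)/(r−g_2) = 19518.33102/0.041 = 476056.85410
P_0 = D_1/(1+r)^1 + D_2/(1+r)^2 + D_3/(1+r)^3 + TV/(1+r)^3
    = 13886.07011 + 14283.18097 + 14691.64832 + 373741.20006 = 416602.09946

$416602.10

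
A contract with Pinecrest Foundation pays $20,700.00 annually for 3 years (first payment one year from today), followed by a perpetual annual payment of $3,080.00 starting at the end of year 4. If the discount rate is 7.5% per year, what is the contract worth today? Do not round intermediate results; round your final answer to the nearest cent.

$86887.93

PV of 3-year annuity: $20,700.00 × [1 − (1+0.075)^−3] / 0.075 = 53830.88282
Perpetuity value at year 3: $3,080.00 / 0.075 = 41066.66667
PV of perpetuity: 41066.66667 / (1+0.075)^3 = 33057.04739
Total PV = 53830.88282 + 33057.04739 = 86887.93020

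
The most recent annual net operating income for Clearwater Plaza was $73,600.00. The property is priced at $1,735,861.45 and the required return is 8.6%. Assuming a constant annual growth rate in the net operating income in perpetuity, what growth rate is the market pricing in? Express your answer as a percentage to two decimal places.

4.18%

P = D₀(1+g)/(r−g) ⇒ P(r−g) = D₀(1+g) ⇒ g(P+D₀) = P·r − D₀
g = (P·r − D₀)/(P + D₀) = ($1,735,861.45×0.086 − $73,600.00) / ($1,735,861.45 + $73,600.00) = 0.041827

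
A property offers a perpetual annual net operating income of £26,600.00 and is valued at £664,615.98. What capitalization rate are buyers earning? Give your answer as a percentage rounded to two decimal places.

P = C/r ⇒ r = C/P = £26,600.00/£664,615.98 = 0.040023

4.00%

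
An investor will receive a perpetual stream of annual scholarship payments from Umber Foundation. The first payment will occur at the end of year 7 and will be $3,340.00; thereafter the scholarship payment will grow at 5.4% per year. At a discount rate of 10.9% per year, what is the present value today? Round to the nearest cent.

$32643.33

Value at end of year 6: C₁ / (r − g) = $3,340.00 / (0.109 − 0.054) = $60,727.2727
Discount to today: PV = $60,727.2727 / (1 + 0.109)^6 = $60,727.2727 / 1.860327 = $32,643.33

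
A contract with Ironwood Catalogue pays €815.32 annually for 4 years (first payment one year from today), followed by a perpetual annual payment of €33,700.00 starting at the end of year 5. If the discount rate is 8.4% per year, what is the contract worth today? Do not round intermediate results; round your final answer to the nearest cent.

PV of 4-year annuity: €815.32 × [1 − (1+0.084)^−4] / 0.084 = 2676.57320
Perpetuity value at year 4: €33,700.00 / 0.084 = 401190.47619
PV of perpetuity: 401190.47619 / (1+0.084)^4 = 290558.43389
Total PV = 2676.57320 + 290558.43389 = 293235.00709

€293235.01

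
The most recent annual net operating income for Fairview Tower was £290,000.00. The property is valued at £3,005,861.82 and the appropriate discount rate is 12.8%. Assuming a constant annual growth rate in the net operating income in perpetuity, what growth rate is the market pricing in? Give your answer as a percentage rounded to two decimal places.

2.87%

P = D₀(1+g)/(r−g) ⇒ P(r−g) = D₀(1+g) ⇒ g(P+D₀) = P·r − D₀
g = (P·r − D₀)/(P + D₀) = (£3,005,861.82×0.128 − £290,000.00) / (£3,005,861.82 + £290,000.00) = 0.028748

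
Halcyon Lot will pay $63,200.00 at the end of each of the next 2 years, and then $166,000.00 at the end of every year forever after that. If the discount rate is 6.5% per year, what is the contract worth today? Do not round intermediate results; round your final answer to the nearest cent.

$2366685.76

PV of 2-year annuity: $63,200.00 × [1 − (1+0.065)^−2] / 0.065 = 115063.58968
Perpetuity value at year 2: $166,000.00 / 0.065 = 2553846.15385
PV of perpetuity: 2553846.15385 / (1+0.065)^2 = 2251622.16831
Total PV = 115063.58968 + 2251622.16831 = 2366685.75798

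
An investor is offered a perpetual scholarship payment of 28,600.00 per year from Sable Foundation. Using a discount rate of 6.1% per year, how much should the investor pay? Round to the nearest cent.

Level perpetuity: PV = C / r = 28,600.00 / 0.061 = 468,852.46

468852.46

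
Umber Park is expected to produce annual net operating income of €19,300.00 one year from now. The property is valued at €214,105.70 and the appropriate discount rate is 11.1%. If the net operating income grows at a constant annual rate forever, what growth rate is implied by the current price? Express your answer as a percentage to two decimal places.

P = D₁/(r−g) ⇒ g = r − D₁/P = 0.111 − €19,300.00/€214,105.70 = 0.020858

2.09%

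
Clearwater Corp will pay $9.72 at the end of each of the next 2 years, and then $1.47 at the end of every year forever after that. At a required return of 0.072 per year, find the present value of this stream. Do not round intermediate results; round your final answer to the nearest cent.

PV of 2-year annuity: $9.72 × [1 − (1+0.072)^−2] / 0.072 = 17.52534
Perpetuity value at year 2: $1.47 / 0.072 = 20.41667
PV of perpetuity: 20.41667 / (1+0.072)^2 = 17.76623
Total PV = 17.52534 + 17.76623 = 35.29157

$35.29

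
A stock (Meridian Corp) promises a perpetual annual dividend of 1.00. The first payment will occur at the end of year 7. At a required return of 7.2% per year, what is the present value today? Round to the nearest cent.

Value at end of year 6: C / r = 1.00 / 0.072 = 13.8889
Discount to today: PV = 13.8889 / (1 + 0.072)^6 = 13.8889 / 1.517640 = 9.15

9.15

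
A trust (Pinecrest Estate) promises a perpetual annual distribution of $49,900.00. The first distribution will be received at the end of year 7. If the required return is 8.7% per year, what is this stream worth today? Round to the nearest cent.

$347699.47

Value at end of year 6: C / r = $49,900.00 / 0.087 = $573,563.2184
Discount to today: PV = $573,563.2184 / (1 + 0.087)^6 = $573,563.2184 / 1.649595 = $347,699.47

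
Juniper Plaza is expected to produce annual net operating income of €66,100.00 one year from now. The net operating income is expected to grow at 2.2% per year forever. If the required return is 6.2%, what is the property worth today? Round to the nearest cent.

€1652500.00

Growing perpetuity: P = D₁ / (r − g) = €66,100.0000 / (0.062 − 0.022) = €1,652,500.00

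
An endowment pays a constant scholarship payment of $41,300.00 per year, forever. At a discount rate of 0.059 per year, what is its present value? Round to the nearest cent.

$700000.00

Level perpetuity: PV = C / r = $41,300.00 / 0.059 = $700,000.00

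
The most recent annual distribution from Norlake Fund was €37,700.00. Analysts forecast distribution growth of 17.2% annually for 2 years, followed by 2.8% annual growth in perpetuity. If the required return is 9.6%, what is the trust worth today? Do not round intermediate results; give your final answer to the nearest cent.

€735141.91

D_1 = 44184.40000
D_2 = 51784.11680
Terminal value at year 2: TV = D_2×(1+g_2)/(r−g_2) = 53234.07207/0.068 = 782854.00104
P_0 = D_1/(1+r)^1 + D_2/(1+r)^2 + TV/(1+r)^2
    = 40314.23358 + 43109.74612 + 651717.92670 = 735141.90640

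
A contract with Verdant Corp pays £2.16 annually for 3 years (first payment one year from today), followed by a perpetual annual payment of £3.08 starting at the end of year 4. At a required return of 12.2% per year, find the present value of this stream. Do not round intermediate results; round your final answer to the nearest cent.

PV of 3-year annuity: £2.16 × [1 − (1+0.122)^−3] / 0.122 = 5.17018
Perpetuity value at year 3: £3.08 / 0.122 = 25.24590
PV of perpetuity: 25.24590 / (1+0.122)^3 = 17.87361
Total PV = 5.17018 + 17.87361 = 23.04379

£23.04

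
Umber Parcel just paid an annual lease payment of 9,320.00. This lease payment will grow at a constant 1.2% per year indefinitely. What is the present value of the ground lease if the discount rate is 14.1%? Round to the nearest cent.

D₁ = D₀ × (1 + g) = 9,320.00 × 1.012 = 9,431.8400
Growing perpetuity: P = D₁ / (r − g) = 9,431.8400 / (0.141 − 0.012) = 73,115.04

73115.04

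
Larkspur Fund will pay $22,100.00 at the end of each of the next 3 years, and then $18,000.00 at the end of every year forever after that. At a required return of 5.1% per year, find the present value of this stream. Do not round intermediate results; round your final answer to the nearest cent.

PV of 3-year annuity: $22,100.00 × [1 − (1+0.051)^−3] / 0.051 = 60071.18658
Perpetuity value at year 3: $18,000.00 / 0.051 = 352941.17647
PV of perpetuity: 352941.17647 / (1+0.051)^3 = 304014.41817
Total PV = 60071.18658 + 304014.41817 = 364085.60475

$364085.60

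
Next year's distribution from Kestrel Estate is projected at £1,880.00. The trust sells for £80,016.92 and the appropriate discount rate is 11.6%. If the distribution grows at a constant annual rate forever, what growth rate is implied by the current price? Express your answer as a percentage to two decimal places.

9.25%

P = D₁/(r−g) ⇒ g = r − D₁/P = 0.116 − £1,880.00/£80,016.92 = 0.092505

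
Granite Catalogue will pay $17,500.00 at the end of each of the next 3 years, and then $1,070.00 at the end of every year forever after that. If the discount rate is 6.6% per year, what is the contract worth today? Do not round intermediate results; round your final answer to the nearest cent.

$59646.69

PV of 3-year annuity: $17,500.00 × [1 − (1+0.066)^−3] / 0.066 = 46263.23997
Perpetuity value at year 3: $1,070.00 / 0.066 = 16212.12121
PV of perpetuity: 16212.12121 / (1+0.066)^3 = 13383.45454
Total PV = 46263.23997 + 13383.45454 = 59646.69451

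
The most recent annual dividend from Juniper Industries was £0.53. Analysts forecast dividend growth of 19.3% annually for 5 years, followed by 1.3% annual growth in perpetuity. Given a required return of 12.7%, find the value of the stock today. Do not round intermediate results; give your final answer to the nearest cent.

£9.41

D_1 = 0.63229
D_2 = 0.75432
D_3 = 0.89991
D_4 = 1.07359
D_5 = 1.28079
Terminal value at year 5: TV = D_5×(1+g_2)/(r−g_2) = 1.29744/0.114 = 11.38106
P_0 = D_1/(1+r)^1 + D_2/(1+r)^2 + D_3/(1+r)^3 + D_4/(1+r)^4 + D_5/(1+r)^5 + TV/(1+r)^5
    = 0.56104 + 0.59389 + 0.62867 + 0.66549 + 0.70446 + 6.25984 = 9.41340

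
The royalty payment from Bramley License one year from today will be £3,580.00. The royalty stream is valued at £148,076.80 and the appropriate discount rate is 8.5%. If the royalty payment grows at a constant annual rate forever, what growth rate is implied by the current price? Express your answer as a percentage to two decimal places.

6.08%

P = D₁/(r−g) ⇒ g = r − D₁/P = 0.085 − £3,580.00/£148,076.80 = 0.060823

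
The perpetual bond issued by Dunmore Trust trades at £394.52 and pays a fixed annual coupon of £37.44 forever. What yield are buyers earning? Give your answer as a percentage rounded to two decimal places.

9.49%

P = C/r ⇒ r = C/P = £37.44/£394.52 = 0.094900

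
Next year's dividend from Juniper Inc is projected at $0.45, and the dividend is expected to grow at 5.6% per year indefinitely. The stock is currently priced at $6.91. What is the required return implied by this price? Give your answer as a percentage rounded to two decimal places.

12.11%

P = D₁/(r − g) ⇒ r = D₁/P + g = $0.4500/$6.91 + 0.056 = 0.065123 + 0.056 = 0.121123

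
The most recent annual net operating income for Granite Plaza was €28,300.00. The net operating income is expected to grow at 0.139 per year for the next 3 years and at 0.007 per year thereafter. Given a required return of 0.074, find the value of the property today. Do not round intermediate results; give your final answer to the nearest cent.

D_1 = 32233.70000
D_2 = 36714.18430
D_3 = 41817.45592
Terminal value at year 3: TV = D_3×(1+g_2)/(r−g_2) = 42110.17811/0.067 = 628510.12103
P_0 = D_1/(1+r)^1 + D_2/(1+r)^2 + D_3/(1+r)^3 + TV/(1+r)^3
    = 30012.75605 + 31829.17052 + 33755.51697 + 507340.38195 = 602937.82549

€602937.83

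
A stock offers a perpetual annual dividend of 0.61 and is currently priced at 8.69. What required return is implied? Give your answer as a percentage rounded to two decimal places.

7.02%

P = C/r ⇒ r = C/P = 0.61/8.69 = 0.070196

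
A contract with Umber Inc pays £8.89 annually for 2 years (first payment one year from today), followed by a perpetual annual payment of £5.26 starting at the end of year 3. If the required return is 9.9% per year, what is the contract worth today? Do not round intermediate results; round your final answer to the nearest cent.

£59.44

PV of 2-year annuity: £8.89 × [1 − (1+0.099)^−2] / 0.099 = 15.44966
Perpetuity value at year 2: £5.26 / 0.099 = 53.13131
PV of perpetuity: 53.13131 / (1+0.099)^2 = 43.99012
Total PV = 15.44966 + 43.99012 = 59.43978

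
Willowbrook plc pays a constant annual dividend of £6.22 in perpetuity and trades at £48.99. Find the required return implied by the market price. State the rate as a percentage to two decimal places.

P = C/r ⇒ r = C/P = £6.22/£48.99 = 0.126965

12.70%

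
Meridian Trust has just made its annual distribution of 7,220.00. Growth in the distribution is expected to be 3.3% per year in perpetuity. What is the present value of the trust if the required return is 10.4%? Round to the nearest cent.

105045.92

D₁ = D₀ × (1 + g) = 7,220.00 × 1.033 = 7,458.2600
Growing perpetuity: P = D₁ / (r − g) = 7,458.2600 / (0.104 − 0.033) = 105,045.92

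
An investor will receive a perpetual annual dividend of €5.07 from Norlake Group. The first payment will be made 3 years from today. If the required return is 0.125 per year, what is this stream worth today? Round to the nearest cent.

Value at end of year 2: C / r = €5.07 / 0.125 = €40.5600
Discount to today: PV = €40.5600 / (1 + 0.125)^2 = €40.5600 / 1.265625 = €32.05

€32.05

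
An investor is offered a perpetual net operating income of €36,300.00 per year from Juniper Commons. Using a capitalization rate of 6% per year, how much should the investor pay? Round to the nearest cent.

Level perpetuity: PV = C / r = €36,300.00 / 0.06 = €605,000.00

€605000.00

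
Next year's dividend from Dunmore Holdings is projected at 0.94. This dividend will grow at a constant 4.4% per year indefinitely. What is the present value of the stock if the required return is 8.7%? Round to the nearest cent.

Growing perpetuity: P = D₁ / (r − g) = 0.9400 / (0.087 − 0.044) = 21.86

21.86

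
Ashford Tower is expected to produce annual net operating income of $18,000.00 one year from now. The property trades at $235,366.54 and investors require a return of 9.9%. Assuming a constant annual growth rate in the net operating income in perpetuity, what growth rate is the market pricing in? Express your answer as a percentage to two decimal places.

P = D₁/(r−g) ⇒ g = r − D₁/P = 0.099 − $18,000.00/$235,366.54 = 0.022524

2.25%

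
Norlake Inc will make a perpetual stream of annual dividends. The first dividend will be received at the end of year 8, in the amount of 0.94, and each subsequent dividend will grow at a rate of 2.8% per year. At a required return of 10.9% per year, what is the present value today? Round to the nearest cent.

5.62

Value at end of year 7: C₁ / (r − g) = 0.94 / (0.109 − 0.028) = 11.6049
Discount to today: PV = 11.6049 / (1 + 0.109)^7 = 11.6049 / 2.063103 = 5.62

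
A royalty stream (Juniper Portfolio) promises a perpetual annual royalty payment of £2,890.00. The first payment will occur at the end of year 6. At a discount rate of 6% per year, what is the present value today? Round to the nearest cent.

Value at end of year 5: C / r = £2,890.00 / 0.06 = £48,166.6667
Discount to today: PV = £48,166.6667 / (1 + 0.06)^5 = £48,166.6667 / 1.338226 = £35,992.94

£35992.94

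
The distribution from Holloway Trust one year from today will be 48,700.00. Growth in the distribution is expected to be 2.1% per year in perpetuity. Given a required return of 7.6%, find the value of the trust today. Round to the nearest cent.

Growing perpetuity: P = D₁ / (r − g) = 48,700.0000 / (0.076 − 0.021) = 885,454.55

885454.55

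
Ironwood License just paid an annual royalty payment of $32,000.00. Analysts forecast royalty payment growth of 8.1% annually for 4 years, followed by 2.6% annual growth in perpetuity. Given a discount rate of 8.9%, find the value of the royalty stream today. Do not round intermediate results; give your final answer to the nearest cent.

D_1 = 34592.00000
D_2 = 37393.95200
D_3 = 40422.86211
D_4 = 43697.11394
Terminal value at year 4: TV = D_4×(1+g_2)/(r−g_2) = 44833.23891/0.063 = 711638.71279
P_0 = D_1/(1+r)^1 + D_2/(1+r)^2 + D_3/(1+r)^3 + D_4/(1+r)^4 + TV/(1+r)^4
    = 31764.92195 + 31531.57082 + 31299.93394 + 31069.99870 + 505997.12172 = 631663.54712

$631663.55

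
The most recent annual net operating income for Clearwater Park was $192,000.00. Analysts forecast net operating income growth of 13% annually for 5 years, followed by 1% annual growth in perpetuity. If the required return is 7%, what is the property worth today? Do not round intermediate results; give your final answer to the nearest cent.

$5379743.85

D_1 = 216960.00000
D_2 = 245164.80000
D_3 = 277036.22400
D_4 = 313050.93312
D_5 = 353747.55443
Terminal value at year 5: TV = D_5×(1+g_2)/(r−g_2) = 357285.02997/0.06 = 5954750.49950
P_0 = D_1/(1+r)^1 + D_2/(1+r)^2 + D_3/(1+r)^3 + D_4/(1+r)^4 + D_5/(1+r)^5 + TV/(1+r)^5
    = 202766.35514 + 214136.43113 + 226144.08147 + 238825.05800 + 252217.11733 + 4245654.80842 = 5379743.85149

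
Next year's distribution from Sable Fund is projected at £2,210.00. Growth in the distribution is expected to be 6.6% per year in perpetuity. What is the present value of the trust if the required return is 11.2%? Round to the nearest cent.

£48043.48

Growing perpetuity: P = D₁ / (r − g) = £2,210.0000 / (0.112 − 0.066) = £48,043.48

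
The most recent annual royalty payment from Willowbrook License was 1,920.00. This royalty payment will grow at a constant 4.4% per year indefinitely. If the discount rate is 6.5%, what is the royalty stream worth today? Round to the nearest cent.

95451.43

D₁ = D₀ × (1 + g) = 1,920.00 × 1.044 = 2,004.4800
Growing perpetuity: P = D₁ / (r − g) = 2,004.4800 / (0.065 − 0.044) = 95,451.43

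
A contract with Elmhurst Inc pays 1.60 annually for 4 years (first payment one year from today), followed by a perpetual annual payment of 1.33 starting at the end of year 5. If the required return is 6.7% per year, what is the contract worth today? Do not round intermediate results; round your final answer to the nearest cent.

PV of 4-year annuity: 1.60 × [1 − (1+0.067)^−4] / 0.067 = 5.45645
Perpetuity value at year 4: 1.33 / 0.067 = 19.85075
PV of perpetuity: 19.85075 / (1+0.067)^4 = 15.31508
Total PV = 5.45645 + 15.31508 = 20.77152

20.77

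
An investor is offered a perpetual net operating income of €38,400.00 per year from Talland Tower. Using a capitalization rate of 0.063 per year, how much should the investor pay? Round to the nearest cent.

Level perpetuity: PV = C / r = €38,400.00 / 0.063 = €609,523.81

€609523.81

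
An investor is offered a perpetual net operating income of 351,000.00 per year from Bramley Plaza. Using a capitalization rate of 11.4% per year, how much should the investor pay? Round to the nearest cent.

3078947.37

Level perpetuity: PV = C / r = 351,000.00 / 0.114 = 3,078,947.37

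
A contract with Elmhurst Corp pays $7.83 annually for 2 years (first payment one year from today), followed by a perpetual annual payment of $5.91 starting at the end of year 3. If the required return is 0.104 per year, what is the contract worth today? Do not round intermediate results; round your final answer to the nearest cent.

PV of 2-year annuity: $7.83 × [1 − (1+0.104)^−2] / 0.104 = 13.51666
Perpetuity value at year 2: $5.91 / 0.104 = 56.82692
PV of perpetuity: 56.82692 / (1+0.104)^2 = 46.62469
Total PV = 13.51666 + 46.62469 = 60.14135

$60.14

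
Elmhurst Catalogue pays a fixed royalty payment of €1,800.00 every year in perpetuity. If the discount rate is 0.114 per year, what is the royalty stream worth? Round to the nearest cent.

Level perpetuity: PV = C / r = €1,800.00 / 0.114 = €15,789.47

€15789.47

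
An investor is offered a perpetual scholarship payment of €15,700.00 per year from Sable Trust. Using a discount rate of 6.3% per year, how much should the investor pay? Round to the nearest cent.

€249206.35

Level perpetuity: PV = C / r = €15,700.00 / 0.063 = €249,206.35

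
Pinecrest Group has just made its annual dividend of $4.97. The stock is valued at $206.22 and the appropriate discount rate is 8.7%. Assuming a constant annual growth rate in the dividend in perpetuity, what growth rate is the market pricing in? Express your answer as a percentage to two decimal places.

6.14%

P = D₀(1+g)/(r−g) ⇒ P(r−g) = D₀(1+g) ⇒ g(P+D₀) = P·r − D₀
g = (P·r − D₀)/(P + D₀) = ($206.22×0.087 − $4.97) / ($206.22 + $4.97) = 0.061419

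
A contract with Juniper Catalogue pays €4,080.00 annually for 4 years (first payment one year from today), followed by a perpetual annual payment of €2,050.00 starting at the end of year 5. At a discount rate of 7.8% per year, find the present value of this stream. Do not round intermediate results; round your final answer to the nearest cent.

PV of 4-year annuity: €4,080.00 × [1 − (1+0.078)^−4] / 0.078 = 13573.85563
Perpetuity value at year 4: €2,050.00 / 0.078 = 26282.05128
PV of perpetuity: 26282.05128 / (1+0.078)^4 = 19461.85421
Total PV = 13573.85563 + 19461.85421 = 33035.70984

€33035.71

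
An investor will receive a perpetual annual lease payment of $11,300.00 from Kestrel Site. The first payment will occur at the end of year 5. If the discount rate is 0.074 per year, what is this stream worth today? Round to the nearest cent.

Value at end of year 4: C / r = $11,300.00 / 0.074 = $152,702.7027
Discount to today: PV = $152,702.7027 / (1 + 0.074)^4 = $152,702.7027 / 1.330507 = $114,770.32

$114770.32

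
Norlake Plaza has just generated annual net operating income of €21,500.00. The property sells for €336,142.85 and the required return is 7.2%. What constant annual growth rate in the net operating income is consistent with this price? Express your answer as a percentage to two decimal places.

P = D₀(1+g)/(r−g) ⇒ P(r−g) = D₀(1+g) ⇒ g(P+D₀) = P·r − D₀
g = (P·r − D₀)/(P + D₀) = (€336,142.85×0.072 − €21,500.00) / (€336,142.85 + €21,500.00) = 0.007556

0.76%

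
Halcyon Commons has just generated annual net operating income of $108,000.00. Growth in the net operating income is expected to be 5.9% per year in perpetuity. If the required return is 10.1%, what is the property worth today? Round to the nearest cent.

D₁ = D₀ × (1 + g) = $108,000.00 × 1.059 = $114,372.0000
Growing perpetuity: P = D₁ / (r − g) = $114,372.0000 / (0.101 − 0.059) = $2,723,142.86

$2723142.86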